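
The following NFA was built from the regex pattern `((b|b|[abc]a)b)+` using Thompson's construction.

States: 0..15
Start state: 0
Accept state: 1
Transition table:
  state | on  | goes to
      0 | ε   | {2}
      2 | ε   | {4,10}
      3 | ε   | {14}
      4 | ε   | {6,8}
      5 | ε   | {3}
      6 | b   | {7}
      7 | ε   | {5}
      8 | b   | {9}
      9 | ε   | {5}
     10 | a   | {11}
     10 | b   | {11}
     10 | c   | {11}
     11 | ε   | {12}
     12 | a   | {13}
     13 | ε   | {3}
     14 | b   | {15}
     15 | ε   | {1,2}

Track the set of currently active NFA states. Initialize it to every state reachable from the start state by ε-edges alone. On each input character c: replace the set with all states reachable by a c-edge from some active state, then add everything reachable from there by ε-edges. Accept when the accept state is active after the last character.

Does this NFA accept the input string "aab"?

Answer: ACCEPT

Steps:
initial (ε-close {0}): {0,2,4,6,8,10}
'a' @ 1: {11,12}
'a' @ 2: {3,13,14}
'b' @ 3: {1,2,4,6,8,10,15}  ✓accept
after full input: {1,2,4,6,8,10,15}  (accept=1 in)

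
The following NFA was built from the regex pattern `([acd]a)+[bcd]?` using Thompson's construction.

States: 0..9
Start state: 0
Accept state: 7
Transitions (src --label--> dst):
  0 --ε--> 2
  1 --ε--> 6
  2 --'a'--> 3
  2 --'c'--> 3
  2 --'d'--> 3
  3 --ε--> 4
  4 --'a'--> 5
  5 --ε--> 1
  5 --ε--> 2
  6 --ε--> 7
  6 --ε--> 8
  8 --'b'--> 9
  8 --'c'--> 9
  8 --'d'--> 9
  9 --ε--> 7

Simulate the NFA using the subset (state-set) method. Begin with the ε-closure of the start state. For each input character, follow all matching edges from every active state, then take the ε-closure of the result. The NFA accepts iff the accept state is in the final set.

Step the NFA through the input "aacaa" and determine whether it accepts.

S₀ = ε-closure({0}) = {0,2}
'a' @ 1: {3,4}
'a' @ 2: {1,2,5,6,7,8}  (accept∈set)
'c' @ 3: {3,4,7,9}  (accept∈set)
'a' @ 4: {1,2,5,6,7,8}  (accept∈set)
'a' @ 5: {3,4}
final: {3,4}; accept 7 not in set

Answer: REJECT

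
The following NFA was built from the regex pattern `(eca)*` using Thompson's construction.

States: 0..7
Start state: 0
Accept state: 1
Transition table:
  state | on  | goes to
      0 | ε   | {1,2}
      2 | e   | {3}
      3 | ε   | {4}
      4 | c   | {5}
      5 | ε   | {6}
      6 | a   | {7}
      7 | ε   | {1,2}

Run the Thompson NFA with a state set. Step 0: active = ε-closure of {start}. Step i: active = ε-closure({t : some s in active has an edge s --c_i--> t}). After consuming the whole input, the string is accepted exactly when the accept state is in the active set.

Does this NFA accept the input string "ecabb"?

initial (ε-close {0}): {0,1,2}
'e' @ 1: {3,4}
'c' @ 2: {5,6}
'a' @ 3: {1,2,7}  [accepting]
'b' @ 4: {}  — dead — no transitions
rest 'b' ignored (set empty)
final: {}; accept 1 not in set

Answer: REJECT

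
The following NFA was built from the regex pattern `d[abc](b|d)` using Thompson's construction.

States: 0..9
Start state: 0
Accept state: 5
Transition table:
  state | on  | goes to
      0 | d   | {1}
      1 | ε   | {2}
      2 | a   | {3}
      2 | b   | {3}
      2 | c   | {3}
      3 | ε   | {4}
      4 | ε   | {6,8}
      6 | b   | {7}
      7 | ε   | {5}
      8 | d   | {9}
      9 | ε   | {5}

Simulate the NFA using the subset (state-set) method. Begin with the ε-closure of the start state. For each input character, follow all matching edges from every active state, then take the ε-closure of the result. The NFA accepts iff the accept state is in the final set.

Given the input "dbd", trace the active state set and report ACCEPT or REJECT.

Answer: ACCEPT

Trace:
S₀ = ε-closure({0}) = {0}
'd' @ 1: {1,2}
'b' @ 2: {3,4,6,8}
'd' @ 3: {5,9}  [accepting]
after full input: {5,9}  (accept=5 in)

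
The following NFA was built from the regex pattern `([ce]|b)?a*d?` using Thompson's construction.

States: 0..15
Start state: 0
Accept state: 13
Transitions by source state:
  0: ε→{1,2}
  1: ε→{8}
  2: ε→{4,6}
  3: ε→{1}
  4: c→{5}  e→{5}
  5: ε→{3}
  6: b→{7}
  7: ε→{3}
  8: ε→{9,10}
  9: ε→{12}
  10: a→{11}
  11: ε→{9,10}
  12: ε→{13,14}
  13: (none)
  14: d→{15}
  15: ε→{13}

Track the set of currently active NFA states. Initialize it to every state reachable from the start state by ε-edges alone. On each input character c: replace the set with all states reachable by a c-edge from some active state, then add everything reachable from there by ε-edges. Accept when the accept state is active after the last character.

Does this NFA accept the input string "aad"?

Answer: ACCEPT

Trace:
start: ε-closure({0}) = {0,1,2,4,6,8,9,10,12,13,14}
'a' @ 1: {9,10,11,12,13,14}  ✓accept
'a' @ 2: {9,10,11,12,13,14}  ✓accept
'd' @ 3: {13,15}  ✓accept
final: {13,15}; accept 13 in set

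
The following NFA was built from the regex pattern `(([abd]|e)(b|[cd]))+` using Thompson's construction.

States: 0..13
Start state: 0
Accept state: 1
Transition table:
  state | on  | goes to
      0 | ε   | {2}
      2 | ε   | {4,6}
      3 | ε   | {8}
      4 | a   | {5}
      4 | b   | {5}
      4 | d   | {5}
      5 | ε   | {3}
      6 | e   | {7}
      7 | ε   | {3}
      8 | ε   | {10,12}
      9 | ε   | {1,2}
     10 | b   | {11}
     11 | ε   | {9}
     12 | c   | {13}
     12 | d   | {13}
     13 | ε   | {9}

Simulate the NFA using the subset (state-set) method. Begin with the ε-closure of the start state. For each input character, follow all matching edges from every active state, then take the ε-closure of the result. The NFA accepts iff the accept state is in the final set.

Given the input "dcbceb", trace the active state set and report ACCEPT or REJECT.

start: ε-closure({0}) = {0,2,4,6}
'd' @ 1: {3,5,8,10,12}
'c' @ 2: {1,2,4,6,9,13}  (accept∈set)
'b' @ 3: {3,5,8,10,12}
'c' @ 4: {1,2,4,6,9,13}  (accept∈set)
'e' @ 5: {3,7,8,10,12}
'b' @ 6: {1,2,4,6,9,11}  (accept∈set)
after full input: {1,2,4,6,9,11}  (accept=1 in)

Answer: ACCEPT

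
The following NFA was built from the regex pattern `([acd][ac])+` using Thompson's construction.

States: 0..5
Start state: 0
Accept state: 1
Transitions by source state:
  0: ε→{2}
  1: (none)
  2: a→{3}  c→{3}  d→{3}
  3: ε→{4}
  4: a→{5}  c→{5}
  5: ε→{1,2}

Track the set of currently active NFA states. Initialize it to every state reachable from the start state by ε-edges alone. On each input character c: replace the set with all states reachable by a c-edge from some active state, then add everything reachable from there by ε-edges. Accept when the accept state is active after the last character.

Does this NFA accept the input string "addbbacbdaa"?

S₀ = ε-closure({0}) = {0,2}
'a' @ 1: {3,4}
'd' @ 2: {}  — state set empty
rest 'dbbacbdaa' ignored (set empty)
after full input: {}  (accept=1 not in)

Answer: REJECT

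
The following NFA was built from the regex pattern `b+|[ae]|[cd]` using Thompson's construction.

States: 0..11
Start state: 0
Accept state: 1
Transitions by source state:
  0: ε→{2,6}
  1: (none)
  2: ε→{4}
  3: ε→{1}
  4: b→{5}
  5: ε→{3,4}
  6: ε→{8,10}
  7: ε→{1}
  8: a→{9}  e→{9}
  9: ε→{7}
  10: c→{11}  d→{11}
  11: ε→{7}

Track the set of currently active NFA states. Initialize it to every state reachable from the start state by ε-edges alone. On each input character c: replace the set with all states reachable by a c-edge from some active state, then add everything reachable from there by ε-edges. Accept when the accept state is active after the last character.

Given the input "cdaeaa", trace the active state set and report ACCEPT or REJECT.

Answer: REJECT

Trace:
start: ε-closure({0}) = {0,2,4,6,8,10}
'c' @ 1: {1,7,11}  ✓accept
'd' @ 2: {}  — dead — no transitions
rest 'aeaa' ignored (set empty)
after full input: {}  (accept=1 not in)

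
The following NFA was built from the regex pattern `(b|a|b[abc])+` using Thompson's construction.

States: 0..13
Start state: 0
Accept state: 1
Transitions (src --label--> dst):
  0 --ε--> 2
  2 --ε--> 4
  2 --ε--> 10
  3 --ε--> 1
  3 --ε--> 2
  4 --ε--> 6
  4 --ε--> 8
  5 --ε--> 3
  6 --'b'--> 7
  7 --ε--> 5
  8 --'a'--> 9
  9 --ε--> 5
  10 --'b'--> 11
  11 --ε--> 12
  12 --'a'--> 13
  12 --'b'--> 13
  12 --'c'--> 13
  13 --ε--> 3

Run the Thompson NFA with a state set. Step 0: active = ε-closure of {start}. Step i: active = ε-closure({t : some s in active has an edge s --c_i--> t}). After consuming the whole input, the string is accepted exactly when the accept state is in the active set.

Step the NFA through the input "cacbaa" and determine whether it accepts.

initial (ε-close {0}): {0,2,4,6,8,10}
'c' @ 1: {}  — dead — no transitions
rest 'acbaa' ignored (set empty)
final: {}; accept 1 not in set

Answer: REJECT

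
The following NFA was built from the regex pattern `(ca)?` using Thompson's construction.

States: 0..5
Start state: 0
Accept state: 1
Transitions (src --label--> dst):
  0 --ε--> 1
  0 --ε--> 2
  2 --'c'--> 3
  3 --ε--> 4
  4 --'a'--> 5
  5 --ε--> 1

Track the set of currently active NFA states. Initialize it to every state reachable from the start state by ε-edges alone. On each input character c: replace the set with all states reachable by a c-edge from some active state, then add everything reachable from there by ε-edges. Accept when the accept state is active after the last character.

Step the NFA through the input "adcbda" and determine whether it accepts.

Answer: REJECT

Derivation:
S₀ = ε-closure({0}) = {0,1,2}
'a' @ 1: {}  — no active states
rest 'dcbda' ignored (set empty)
final: {}; accept 1 not in set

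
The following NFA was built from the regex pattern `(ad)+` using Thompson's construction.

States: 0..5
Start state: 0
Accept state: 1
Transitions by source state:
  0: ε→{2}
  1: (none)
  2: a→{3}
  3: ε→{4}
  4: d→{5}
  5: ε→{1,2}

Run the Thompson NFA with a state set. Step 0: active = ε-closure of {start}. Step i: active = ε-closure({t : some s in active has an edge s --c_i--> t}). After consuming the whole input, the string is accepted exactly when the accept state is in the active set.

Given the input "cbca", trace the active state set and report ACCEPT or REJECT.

start: ε-closure({0}) = {0,2}
'c' @ 1: {}  — no active states
rest 'bca' ignored (set empty)
end set {} — state 1 not in

Answer: REJECT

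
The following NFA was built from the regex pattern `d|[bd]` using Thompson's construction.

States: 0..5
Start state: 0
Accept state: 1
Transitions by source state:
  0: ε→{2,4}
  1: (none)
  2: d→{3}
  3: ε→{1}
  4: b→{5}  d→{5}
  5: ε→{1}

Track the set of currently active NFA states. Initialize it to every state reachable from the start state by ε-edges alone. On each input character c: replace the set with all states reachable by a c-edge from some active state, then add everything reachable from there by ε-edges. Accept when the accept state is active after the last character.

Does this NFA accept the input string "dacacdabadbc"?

Answer: REJECT

Trace:
start: ε-closure({0}) = {0,2,4}
'd' @ 1: {1,3,5}  [accepting]
'a' @ 2: {}  — no active states
rest 'cacdabadbc' ignored (set empty)
final: {}; accept 1 not in set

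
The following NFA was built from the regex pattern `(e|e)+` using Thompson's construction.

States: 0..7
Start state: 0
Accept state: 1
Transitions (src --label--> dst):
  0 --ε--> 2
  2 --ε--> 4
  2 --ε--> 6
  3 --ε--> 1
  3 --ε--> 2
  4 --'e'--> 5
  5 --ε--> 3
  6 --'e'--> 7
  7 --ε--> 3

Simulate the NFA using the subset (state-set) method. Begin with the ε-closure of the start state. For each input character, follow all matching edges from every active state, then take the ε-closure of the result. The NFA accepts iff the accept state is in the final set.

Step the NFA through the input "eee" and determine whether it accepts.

Answer: ACCEPT

Steps:
start: ε-closure({0}) = {0,2,4,6}
'e' @ 1: {1,2,3,4,5,6,7}  (accept∈set)
'e' @ 2: {1,2,3,4,5,6,7}  (accept∈set)
'e' @ 3: {1,2,3,4,5,6,7}  (accept∈set)
after full input: {1,2,3,4,5,6,7}  (accept=1 in)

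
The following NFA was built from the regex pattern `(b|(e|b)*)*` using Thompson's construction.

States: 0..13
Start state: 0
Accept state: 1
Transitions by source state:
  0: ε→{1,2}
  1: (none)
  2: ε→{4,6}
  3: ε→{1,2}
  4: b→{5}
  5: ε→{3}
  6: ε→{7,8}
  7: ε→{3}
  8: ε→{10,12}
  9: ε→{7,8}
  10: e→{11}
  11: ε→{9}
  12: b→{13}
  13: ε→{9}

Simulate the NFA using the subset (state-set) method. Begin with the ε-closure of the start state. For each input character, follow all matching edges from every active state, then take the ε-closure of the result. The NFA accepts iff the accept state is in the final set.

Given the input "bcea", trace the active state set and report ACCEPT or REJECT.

initial (ε-close {0}): {0,1,2,3,4,6,7,8,10,12}
'b' @ 1: {1,2,3,4,5,6,7,8,9,10,12,13}  ✓accept
'c' @ 2: {}  — dead — no transitions
rest 'ea' ignored (set empty)
after full input: {}  (accept=1 not in)

Answer: REJECT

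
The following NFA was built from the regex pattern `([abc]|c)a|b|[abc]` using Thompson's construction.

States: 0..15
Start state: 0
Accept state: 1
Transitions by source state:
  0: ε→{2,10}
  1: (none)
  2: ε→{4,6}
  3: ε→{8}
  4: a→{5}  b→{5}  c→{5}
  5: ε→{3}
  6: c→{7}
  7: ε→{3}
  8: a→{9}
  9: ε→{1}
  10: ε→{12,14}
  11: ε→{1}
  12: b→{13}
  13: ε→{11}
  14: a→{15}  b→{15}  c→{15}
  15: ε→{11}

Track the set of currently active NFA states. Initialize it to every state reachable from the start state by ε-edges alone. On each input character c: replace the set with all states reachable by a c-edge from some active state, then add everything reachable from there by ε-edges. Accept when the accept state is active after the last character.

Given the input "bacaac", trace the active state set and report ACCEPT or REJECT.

S₀ = ε-closure({0}) = {0,2,4,6,10,12,14}
'b' @ 1: {1,3,5,8,11,13,15}  [accepting]
'a' @ 2: {1,9}  [accepting]
'c' @ 3: {}  — state set empty
rest 'aac' ignored (set empty)
end set {} — state 1 not in

Answer: REJECT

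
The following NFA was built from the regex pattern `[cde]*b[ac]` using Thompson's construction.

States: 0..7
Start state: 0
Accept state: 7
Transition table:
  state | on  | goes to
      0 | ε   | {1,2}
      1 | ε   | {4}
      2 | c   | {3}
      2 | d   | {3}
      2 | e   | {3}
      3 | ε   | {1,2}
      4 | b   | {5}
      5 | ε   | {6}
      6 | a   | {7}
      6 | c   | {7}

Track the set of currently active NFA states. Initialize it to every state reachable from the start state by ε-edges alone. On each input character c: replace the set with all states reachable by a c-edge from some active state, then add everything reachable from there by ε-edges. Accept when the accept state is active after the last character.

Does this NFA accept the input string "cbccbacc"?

S₀ = ε-closure({0}) = {0,1,2,4}
'c' @ 1: {1,2,3,4}
'b' @ 2: {5,6}
'c' @ 3: {7}  (accept∈set)
'c' @ 4: {}  — dead — no transitions
rest 'bacc' ignored (set empty)
final: {}; accept 7 not in set

Answer: REJECT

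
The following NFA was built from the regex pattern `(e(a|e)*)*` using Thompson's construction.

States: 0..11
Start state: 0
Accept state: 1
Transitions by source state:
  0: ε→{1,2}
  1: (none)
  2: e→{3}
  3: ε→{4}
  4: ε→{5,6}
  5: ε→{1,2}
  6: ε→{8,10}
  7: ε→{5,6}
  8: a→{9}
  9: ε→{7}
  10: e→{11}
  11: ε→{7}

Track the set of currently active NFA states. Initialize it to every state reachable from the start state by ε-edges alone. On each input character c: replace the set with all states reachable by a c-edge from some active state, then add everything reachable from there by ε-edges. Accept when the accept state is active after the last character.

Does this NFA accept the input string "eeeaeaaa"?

Answer: ACCEPT

Steps:
start: ε-closure({0}) = {0,1,2}
'e' @ 1: {1,2,3,4,5,6,8,10}  ✓accept
'e' @ 2: {1,2,3,4,5,6,7,8,10,11}  ✓accept
'e' @ 3: {1,2,3,4,5,6,7,8,10,11}  ✓accept
'a' @ 4: {1,2,5,6,7,8,9,10}  ✓accept
'e' @ 5: {1,2,3,4,5,6,7,8,10,11}  ✓accept
'a' @ 6: {1,2,5,6,7,8,9,10}  ✓accept
'a' @ 7: {1,2,5,6,7,8,9,10}  ✓accept
'a' @ 8: {1,2,5,6,7,8,9,10}  ✓accept
end set {1,2,5,6,7,8,9,10} — state 1 in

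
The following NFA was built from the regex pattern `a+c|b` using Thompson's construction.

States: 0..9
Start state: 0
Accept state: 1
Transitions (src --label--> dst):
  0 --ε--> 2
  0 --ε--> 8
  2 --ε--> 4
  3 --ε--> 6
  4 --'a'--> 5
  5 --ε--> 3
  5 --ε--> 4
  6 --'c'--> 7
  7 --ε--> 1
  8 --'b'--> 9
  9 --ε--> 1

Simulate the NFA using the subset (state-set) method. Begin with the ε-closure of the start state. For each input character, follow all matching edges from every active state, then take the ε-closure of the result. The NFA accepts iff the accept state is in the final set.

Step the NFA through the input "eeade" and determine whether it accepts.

Answer: REJECT

Trace:
initial (ε-close {0}): {0,2,4,8}
'e' @ 1: {}  — dead — no transitions
rest 'eade' ignored (set empty)
final: {}; accept 1 not in set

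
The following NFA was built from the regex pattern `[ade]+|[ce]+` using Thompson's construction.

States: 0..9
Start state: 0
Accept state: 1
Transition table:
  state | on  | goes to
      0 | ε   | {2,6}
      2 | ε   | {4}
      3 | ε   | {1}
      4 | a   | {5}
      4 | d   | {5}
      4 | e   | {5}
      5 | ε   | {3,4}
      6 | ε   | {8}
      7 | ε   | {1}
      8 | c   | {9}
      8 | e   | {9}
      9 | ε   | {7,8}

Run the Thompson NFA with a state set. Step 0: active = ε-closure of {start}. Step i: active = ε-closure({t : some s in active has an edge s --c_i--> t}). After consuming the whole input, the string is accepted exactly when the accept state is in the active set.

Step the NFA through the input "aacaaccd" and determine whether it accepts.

initial (ε-close {0}): {0,2,4,6,8}
'a' @ 1: {1,3,4,5}  ✓accept
'a' @ 2: {1,3,4,5}  ✓accept
'c' @ 3: {}  — dead — no transitions
rest 'aaccd' ignored (set empty)
final: {}; accept 1 not in set

Answer: REJECT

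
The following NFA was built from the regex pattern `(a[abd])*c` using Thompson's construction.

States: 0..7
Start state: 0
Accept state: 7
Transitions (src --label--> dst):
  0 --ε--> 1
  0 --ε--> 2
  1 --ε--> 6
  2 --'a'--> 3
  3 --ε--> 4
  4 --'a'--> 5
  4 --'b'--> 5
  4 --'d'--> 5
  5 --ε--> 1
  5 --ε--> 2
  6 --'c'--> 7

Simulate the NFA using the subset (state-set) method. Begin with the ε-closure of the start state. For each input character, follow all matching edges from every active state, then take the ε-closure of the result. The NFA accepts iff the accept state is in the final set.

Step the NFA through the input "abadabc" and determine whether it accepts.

Answer: ACCEPT

Trace:
initial (ε-close {0}): {0,1,2,6}
'a' @ 1: {3,4}
'b' @ 2: {1,2,5,6}
'a' @ 3: {3,4}
'd' @ 4: {1,2,5,6}
'a' @ 5: {3,4}
'b' @ 6: {1,2,5,6}
'c' @ 7: {7}  (accept∈set)
final: {7}; accept 7 in set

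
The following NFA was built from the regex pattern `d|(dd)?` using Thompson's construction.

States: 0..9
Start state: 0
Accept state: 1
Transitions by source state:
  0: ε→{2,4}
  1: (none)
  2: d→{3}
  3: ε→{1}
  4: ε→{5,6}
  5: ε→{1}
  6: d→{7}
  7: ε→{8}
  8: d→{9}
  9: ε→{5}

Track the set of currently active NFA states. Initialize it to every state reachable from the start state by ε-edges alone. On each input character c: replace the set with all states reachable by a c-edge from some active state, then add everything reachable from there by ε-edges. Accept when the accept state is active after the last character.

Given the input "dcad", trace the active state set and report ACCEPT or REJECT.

start: ε-closure({0}) = {0,1,2,4,5,6}
'd' @ 1: {1,3,7,8}  [accepting]
'c' @ 2: {}  — state set empty
rest 'ad' ignored (set empty)
final: {}; accept 1 not in set

Answer: REJECT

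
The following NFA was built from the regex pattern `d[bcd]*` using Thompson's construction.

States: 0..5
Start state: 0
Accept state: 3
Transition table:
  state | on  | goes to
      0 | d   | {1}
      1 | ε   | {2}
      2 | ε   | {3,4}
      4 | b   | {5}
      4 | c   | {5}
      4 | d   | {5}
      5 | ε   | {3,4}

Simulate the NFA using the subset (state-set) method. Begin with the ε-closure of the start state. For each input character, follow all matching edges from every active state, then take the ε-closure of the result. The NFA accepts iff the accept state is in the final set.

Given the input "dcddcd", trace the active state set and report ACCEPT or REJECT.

Answer: ACCEPT

Derivation:
start: ε-closure({0}) = {0}
'd' @ 1: {1,2,3,4}  [accepting]
'c' @ 2: {3,4,5}  [accepting]
'd' @ 3: {3,4,5}  [accepting]
'd' @ 4: {3,4,5}  [accepting]
'c' @ 5: {3,4,5}  [accepting]
'd' @ 6: {3,4,5}  [accepting]
end set {3,4,5} — state 3 in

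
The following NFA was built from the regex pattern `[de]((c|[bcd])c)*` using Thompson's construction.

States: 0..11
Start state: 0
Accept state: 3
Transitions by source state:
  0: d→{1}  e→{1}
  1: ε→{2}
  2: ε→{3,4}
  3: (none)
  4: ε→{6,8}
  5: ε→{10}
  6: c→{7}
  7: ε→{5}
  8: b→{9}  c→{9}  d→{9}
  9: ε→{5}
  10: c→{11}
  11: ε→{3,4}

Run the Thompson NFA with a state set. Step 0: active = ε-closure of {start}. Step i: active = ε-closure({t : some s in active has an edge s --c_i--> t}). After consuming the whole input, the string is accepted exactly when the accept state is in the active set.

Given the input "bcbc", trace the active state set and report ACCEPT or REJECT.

Answer: REJECT

Derivation:
S₀ = ε-closure({0}) = {0}
'b' @ 1: {}  — dead — no transitions
rest 'cbc' ignored (set empty)
final: {}; accept 3 not in set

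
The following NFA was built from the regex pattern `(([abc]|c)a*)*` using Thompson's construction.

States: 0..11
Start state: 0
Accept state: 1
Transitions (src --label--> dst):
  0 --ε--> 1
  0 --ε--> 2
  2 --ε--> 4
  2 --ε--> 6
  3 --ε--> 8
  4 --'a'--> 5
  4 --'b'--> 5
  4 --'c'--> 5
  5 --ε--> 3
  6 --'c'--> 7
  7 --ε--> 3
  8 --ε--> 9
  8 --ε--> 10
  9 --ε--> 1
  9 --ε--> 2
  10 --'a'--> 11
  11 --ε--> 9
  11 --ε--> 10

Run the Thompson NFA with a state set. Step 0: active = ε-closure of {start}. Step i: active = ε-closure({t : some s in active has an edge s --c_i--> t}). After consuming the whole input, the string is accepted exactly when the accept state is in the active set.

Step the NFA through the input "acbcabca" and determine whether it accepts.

Answer: ACCEPT

Trace:
start: ε-closure({0}) = {0,1,2,4,6}
'a' @ 1: {1,2,3,4,5,6,8,9,10}  ✓accept
'c' @ 2: {1,2,3,4,5,6,7,8,9,10}  ✓accept
'b' @ 3: {1,2,3,4,5,6,8,9,10}  ✓accept
'c' @ 4: {1,2,3,4,5,6,7,8,9,10}  ✓accept
'a' @ 5: {1,2,3,4,5,6,8,9,10,11}  ✓accept
'b' @ 6: {1,2,3,4,5,6,8,9,10}  ✓accept
'c' @ 7: {1,2,3,4,5,6,7,8,9,10}  ✓accept
'a' @ 8: {1,2,3,4,5,6,8,9,10,11}  ✓accept
after full input: {1,2,3,4,5,6,8,9,10,11}  (accept=1 in)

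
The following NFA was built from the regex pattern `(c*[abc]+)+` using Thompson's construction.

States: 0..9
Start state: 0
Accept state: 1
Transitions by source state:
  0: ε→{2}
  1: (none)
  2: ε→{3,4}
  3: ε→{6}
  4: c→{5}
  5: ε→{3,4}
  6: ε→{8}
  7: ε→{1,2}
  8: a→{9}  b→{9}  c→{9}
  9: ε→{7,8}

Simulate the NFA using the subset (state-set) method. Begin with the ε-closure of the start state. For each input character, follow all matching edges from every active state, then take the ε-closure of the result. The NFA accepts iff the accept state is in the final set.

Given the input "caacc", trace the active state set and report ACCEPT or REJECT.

Answer: ACCEPT

Trace:
start: ε-closure({0}) = {0,2,3,4,6,8}
'c' @ 1: {1,2,3,4,5,6,7,8,9}  [accepting]
'a' @ 2: {1,2,3,4,6,7,8,9}  [accepting]
'a' @ 3: {1,2,3,4,6,7,8,9}  [accepting]
'c' @ 4: {1,2,3,4,5,6,7,8,9}  [accepting]
'c' @ 5: {1,2,3,4,5,6,7,8,9}  [accepting]
after full input: {1,2,3,4,5,6,7,8,9}  (accept=1 in)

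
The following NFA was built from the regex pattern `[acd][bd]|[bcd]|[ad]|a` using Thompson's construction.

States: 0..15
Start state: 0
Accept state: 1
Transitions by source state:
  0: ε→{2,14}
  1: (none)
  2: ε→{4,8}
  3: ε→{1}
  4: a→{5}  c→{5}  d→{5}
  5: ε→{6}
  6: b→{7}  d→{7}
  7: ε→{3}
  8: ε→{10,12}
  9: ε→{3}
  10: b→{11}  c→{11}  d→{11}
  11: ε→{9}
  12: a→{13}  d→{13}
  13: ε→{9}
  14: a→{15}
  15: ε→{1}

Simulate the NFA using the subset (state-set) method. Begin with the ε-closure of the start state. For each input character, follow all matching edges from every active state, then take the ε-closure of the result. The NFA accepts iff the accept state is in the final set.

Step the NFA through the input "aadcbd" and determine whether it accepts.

start: ε-closure({0}) = {0,2,4,8,10,12,14}
'a' @ 1: {1,3,5,6,9,13,15}  (accept∈set)
'a' @ 2: {}  — state set empty
rest 'dcbd' ignored (set empty)
end set {} — state 1 not in

Answer: REJECT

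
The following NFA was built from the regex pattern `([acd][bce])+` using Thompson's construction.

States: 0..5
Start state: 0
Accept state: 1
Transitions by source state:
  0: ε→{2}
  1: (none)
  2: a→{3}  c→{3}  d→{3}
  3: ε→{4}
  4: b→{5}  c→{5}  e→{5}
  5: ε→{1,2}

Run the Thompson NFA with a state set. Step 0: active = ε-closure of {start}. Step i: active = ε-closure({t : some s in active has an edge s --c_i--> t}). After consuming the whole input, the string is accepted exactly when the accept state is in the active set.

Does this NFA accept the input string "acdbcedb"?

Answer: ACCEPT

Derivation:
initial (ε-close {0}): {0,2}
'a' @ 1: {3,4}
'c' @ 2: {1,2,5}  [accepting]
'd' @ 3: {3,4}
'b' @ 4: {1,2,5}  [accepting]
'c' @ 5: {3,4}
'e' @ 6: {1,2,5}  [accepting]
'd' @ 7: {3,4}
'b' @ 8: {1,2,5}  [accepting]
final: {1,2,5}; accept 1 in set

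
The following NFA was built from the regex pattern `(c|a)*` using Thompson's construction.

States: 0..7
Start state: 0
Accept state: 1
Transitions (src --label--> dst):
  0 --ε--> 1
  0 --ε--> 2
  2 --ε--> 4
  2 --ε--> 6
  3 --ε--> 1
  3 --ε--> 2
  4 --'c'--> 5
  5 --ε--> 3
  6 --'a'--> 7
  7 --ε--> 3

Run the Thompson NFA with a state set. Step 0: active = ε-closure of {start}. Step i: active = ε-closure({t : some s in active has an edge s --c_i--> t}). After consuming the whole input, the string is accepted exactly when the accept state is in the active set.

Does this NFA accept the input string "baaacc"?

initial (ε-close {0}): {0,1,2,4,6}
'b' @ 1: {}  — no active states
rest 'aaacc' ignored (set empty)
end set {} — state 1 not in

Answer: REJECT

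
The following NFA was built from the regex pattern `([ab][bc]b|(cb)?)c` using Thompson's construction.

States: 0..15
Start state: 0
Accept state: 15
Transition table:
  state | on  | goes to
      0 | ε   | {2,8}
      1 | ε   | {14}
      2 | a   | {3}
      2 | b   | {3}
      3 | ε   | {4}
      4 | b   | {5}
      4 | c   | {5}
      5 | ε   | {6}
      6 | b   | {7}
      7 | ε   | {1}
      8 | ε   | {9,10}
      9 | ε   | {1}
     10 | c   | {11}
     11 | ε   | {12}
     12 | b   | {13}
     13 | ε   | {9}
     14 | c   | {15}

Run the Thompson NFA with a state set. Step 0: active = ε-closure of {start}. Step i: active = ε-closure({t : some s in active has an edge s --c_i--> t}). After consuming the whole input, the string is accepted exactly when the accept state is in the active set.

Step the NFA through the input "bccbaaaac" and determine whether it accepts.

start: ε-closure({0}) = {0,1,2,8,9,10,14}
'b' @ 1: {3,4}
'c' @ 2: {5,6}
'c' @ 3: {}  — state set empty
rest 'baaaac' ignored (set empty)
after full input: {}  (accept=15 not in)

Answer: REJECT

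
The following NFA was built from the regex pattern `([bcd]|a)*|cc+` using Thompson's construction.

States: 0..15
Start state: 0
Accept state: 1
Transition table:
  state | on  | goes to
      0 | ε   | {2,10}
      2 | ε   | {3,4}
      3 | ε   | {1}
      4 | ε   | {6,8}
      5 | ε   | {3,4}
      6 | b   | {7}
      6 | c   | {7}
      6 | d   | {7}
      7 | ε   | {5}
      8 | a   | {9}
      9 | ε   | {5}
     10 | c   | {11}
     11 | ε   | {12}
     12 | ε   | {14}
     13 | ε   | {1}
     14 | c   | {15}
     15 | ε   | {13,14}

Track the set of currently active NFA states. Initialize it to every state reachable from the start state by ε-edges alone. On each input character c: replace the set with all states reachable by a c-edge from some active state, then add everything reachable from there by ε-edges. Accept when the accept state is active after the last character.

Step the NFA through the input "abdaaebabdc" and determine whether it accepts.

Answer: REJECT

Derivation:
S₀ = ε-closure({0}) = {0,1,2,3,4,6,8,10}
'a' @ 1: {1,3,4,5,6,8,9}  [accepting]
'b' @ 2: {1,3,4,5,6,7,8}  [accepting]
'd' @ 3: {1,3,4,5,6,7,8}  [accepting]
'a' @ 4: {1,3,4,5,6,8,9}  [accepting]
'a' @ 5: {1,3,4,5,6,8,9}  [accepting]
'e' @ 6: {}  — state set empty
rest 'babdc' ignored (set empty)
end set {} — state 1 not in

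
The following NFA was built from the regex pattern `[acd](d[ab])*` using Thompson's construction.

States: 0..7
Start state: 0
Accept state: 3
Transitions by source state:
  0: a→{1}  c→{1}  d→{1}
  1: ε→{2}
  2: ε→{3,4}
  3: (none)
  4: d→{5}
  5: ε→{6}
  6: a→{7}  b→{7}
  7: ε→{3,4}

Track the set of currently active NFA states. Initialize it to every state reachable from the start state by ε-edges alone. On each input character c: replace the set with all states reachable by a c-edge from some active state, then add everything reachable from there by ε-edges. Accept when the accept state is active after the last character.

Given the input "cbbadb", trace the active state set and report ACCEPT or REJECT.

Answer: REJECT

Steps:
start: ε-closure({0}) = {0}
'c' @ 1: {1,2,3,4}  [accepting]
'b' @ 2: {}  — no active states
rest 'badb' ignored (set empty)
final: {}; accept 3 not in set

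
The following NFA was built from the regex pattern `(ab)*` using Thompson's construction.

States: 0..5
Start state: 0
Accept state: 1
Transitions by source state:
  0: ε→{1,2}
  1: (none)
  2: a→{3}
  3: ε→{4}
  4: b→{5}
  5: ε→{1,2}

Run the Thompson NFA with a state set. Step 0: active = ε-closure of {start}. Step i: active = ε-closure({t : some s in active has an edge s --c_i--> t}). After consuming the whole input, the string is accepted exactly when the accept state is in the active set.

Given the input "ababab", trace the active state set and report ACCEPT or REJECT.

Answer: ACCEPT

Trace:
initial (ε-close {0}): {0,1,2}
'a' @ 1: {3,4}
'b' @ 2: {1,2,5}  ✓accept
'a' @ 3: {3,4}
'b' @ 4: {1,2,5}  ✓accept
'a' @ 5: {3,4}
'b' @ 6: {1,2,5}  ✓accept
final: {1,2,5}; accept 1 in set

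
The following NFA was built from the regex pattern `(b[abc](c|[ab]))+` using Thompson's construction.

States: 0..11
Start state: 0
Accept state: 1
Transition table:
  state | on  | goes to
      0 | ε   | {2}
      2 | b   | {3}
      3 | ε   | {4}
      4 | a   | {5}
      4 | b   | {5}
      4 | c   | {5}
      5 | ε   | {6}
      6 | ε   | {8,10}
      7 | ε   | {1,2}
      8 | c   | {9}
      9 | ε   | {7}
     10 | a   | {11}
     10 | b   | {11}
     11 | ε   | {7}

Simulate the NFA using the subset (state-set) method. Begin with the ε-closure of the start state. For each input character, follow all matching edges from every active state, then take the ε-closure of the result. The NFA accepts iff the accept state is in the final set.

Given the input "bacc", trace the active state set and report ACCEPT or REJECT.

start: ε-closure({0}) = {0,2}
'b' @ 1: {3,4}
'a' @ 2: {5,6,8,10}
'c' @ 3: {1,2,7,9}  [accepting]
'c' @ 4: {}  — dead — no transitions
after full input: {}  (accept=1 not in)

Answer: REJECT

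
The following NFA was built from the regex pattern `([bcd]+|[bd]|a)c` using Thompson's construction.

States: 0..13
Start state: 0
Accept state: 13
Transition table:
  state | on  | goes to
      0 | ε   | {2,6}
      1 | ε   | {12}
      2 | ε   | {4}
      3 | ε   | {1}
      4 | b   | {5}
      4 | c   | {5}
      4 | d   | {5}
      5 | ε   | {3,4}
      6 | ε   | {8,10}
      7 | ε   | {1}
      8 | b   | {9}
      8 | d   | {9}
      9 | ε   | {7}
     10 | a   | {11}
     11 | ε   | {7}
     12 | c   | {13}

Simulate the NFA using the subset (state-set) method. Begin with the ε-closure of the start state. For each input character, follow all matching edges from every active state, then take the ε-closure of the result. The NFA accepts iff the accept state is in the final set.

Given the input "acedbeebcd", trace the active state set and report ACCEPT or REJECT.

Answer: REJECT

Trace:
S₀ = ε-closure({0}) = {0,2,4,6,8,10}
'a' @ 1: {1,7,11,12}
'c' @ 2: {13}  (accept∈set)
'e' @ 3: {}  — dead — no transitions
rest 'dbeebcd' ignored (set empty)
end set {} — state 13 not in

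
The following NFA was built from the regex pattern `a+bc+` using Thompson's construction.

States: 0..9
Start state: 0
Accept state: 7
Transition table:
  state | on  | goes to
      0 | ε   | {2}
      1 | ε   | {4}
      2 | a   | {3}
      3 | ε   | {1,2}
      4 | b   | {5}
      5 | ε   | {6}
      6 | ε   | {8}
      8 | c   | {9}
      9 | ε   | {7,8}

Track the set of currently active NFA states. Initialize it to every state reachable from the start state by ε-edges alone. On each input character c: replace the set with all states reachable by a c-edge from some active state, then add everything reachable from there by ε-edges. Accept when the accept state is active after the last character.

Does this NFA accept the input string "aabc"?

start: ε-closure({0}) = {0,2}
'a' @ 1: {1,2,3,4}
'a' @ 2: {1,2,3,4}
'b' @ 3: {5,6,8}
'c' @ 4: {7,8,9}  [accepting]
end set {7,8,9} — state 7 in

Answer: ACCEPT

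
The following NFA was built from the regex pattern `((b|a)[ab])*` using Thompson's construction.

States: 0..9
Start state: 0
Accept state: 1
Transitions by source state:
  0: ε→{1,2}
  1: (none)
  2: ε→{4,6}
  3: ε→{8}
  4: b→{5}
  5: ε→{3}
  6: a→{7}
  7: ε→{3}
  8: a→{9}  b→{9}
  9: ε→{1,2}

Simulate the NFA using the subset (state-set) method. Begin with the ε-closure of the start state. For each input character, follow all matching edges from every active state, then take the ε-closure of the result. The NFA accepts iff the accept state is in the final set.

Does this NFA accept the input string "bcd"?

start: ε-closure({0}) = {0,1,2,4,6}
'b' @ 1: {3,5,8}
'c' @ 2: {}  — no active states
rest 'd' ignored (set empty)
after full input: {}  (accept=1 not in)

Answer: REJECT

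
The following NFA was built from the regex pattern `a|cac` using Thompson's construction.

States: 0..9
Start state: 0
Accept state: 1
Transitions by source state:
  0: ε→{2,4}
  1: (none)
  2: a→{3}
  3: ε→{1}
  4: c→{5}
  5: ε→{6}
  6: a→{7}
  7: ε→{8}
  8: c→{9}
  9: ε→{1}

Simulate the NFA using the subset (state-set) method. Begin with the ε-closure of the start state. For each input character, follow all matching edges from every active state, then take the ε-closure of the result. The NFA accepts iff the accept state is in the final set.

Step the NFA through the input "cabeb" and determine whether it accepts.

start: ε-closure({0}) = {0,2,4}
'c' @ 1: {5,6}
'a' @ 2: {7,8}
'b' @ 3: {}  — no active states
rest 'eb' ignored (set empty)
after full input: {}  (accept=1 not in)

Answer: REJECT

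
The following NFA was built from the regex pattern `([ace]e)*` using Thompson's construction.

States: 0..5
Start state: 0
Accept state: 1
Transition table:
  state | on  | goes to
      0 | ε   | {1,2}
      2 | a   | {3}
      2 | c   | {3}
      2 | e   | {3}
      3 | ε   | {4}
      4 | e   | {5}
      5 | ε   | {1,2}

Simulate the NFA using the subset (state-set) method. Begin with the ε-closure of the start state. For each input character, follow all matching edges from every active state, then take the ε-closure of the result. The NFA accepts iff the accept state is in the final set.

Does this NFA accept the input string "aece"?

S₀ = ε-closure({0}) = {0,1,2}
'a' @ 1: {3,4}
'e' @ 2: {1,2,5}  [accepting]
'c' @ 3: {3,4}
'e' @ 4: {1,2,5}  [accepting]
end set {1,2,5} — state 1 in

Answer: ACCEPT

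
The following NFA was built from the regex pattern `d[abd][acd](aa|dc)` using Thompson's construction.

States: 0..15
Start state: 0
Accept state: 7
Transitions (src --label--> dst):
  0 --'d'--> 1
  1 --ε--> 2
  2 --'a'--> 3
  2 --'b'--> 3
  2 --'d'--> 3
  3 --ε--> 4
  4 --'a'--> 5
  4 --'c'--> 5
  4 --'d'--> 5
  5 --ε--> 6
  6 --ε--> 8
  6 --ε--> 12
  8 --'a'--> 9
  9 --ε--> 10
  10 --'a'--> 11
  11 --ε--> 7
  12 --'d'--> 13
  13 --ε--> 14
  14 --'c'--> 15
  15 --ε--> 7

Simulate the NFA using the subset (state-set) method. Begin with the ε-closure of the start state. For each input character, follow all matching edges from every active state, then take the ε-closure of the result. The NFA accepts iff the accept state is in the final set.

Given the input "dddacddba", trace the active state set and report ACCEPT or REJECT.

initial (ε-close {0}): {0}
'd' @ 1: {1,2}
'd' @ 2: {3,4}
'd' @ 3: {5,6,8,12}
'a' @ 4: {9,10}
'c' @ 5: {}  — dead — no transitions
rest 'ddba' ignored (set empty)
final: {}; accept 7 not in set

Answer: REJECT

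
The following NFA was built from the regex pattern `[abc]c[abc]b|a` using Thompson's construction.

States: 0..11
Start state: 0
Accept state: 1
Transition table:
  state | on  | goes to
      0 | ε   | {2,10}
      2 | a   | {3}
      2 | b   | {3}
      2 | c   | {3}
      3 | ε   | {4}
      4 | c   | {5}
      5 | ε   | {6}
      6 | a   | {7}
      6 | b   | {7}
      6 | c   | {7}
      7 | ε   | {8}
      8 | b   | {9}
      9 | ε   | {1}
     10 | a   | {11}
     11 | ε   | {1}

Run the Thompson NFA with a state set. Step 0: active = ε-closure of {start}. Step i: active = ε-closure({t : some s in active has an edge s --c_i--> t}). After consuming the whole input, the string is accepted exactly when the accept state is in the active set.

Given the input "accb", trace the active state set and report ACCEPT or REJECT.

S₀ = ε-closure({0}) = {0,2,10}
'a' @ 1: {1,3,4,11}  [accepting]
'c' @ 2: {5,6}
'c' @ 3: {7,8}
'b' @ 4: {1,9}  [accepting]
final: {1,9}; accept 1 in set

Answer: ACCEPT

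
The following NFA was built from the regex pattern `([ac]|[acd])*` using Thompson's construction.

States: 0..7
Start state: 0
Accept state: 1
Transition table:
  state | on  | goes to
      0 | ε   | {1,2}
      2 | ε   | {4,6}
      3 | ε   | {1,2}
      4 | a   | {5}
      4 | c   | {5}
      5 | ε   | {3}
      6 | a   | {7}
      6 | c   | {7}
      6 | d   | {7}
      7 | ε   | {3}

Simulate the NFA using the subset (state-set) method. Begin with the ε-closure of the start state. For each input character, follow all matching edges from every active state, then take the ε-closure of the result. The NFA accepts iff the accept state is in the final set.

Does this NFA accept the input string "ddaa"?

Answer: ACCEPT

Trace:
initial (ε-close {0}): {0,1,2,4,6}
'd' @ 1: {1,2,3,4,6,7}  ✓accept
'd' @ 2: {1,2,3,4,6,7}  ✓accept
'a' @ 3: {1,2,3,4,5,6,7}  ✓accept
'a' @ 4: {1,2,3,4,5,6,7}  ✓accept
after full input: {1,2,3,4,5,6,7}  (accept=1 in)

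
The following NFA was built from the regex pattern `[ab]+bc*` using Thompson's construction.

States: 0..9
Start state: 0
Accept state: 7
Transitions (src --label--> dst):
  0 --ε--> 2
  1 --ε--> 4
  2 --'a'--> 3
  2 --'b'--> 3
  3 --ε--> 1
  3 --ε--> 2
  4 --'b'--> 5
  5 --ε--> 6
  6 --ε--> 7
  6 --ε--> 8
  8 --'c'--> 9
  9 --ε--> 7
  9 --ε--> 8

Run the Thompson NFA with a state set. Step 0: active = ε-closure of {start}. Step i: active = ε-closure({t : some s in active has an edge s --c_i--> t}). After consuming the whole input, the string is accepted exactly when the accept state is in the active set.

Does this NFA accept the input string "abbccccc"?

Answer: ACCEPT

Derivation:
start: ε-closure({0}) = {0,2}
'a' @ 1: {1,2,3,4}
'b' @ 2: {1,2,3,4,5,6,7,8}  [accepting]
'b' @ 3: {1,2,3,4,5,6,7,8}  [accepting]
'c' @ 4: {7,8,9}  [accepting]
'c' @ 5: {7,8,9}  [accepting]
'c' @ 6: {7,8,9}  [accepting]
'c' @ 7: {7,8,9}  [accepting]
'c' @ 8: {7,8,9}  [accepting]
after full input: {7,8,9}  (accept=7 in)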